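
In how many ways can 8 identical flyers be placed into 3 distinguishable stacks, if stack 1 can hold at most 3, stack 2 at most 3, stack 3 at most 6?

13

Without the upper bounds there are C(10,2) = 45 ways to split 8 among 3 stacks.
Subtract solutions that violate a single cap (substitute x_i' = x_i − (cap_i+1)): x_1 ≥ 4 gives C(6,2) = 15; x_2 ≥ 4 gives C(6,2) = 15; x_3 ≥ 7 gives C(3,2) = 3. Together 33.
Add back pairs where two caps are both exceeded: 1 + 0 + 0 = 1.
By inclusion–exclusion the count is 45 − 33 + 1 = 13.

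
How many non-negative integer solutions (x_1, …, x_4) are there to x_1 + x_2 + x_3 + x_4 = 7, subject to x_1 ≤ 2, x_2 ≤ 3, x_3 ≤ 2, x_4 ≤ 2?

By stars and bars, unrestricted non-negative solutions to x_1+…+x_4 = 7 number C(7+3,3) = 120.
Subtract solutions that violate a single cap (substitute x_i' = x_i − (cap_i+1)): x_1 ≥ 3 gives C(7,3) = 35; x_2 ≥ 4 gives C(6,3) = 20; x_3 ≥ 3 gives C(7,3) = 35; x_4 ≥ 3 gives C(7,3) = 35. Together 125.
Add back pairs where two caps are both exceeded: 1 + 4 + 4 + 1 + 1 + 4 = 15.
By inclusion–exclusion the count is 120 − 125 + 15 = 10.

10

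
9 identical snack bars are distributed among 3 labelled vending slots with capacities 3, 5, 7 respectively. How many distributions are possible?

21

Ignoring the caps, the number of non-negative solutions to x_1+…+x_3 = 9 is C(11,2) = 55.
Subtract solutions that violate a single cap (substitute x_i' = x_i − (cap_i+1)): x_1 ≥ 4 gives C(7,2) = 21; x_2 ≥ 6 gives C(5,2) = 10; x_3 ≥ 8 gives C(3,2) = 3. Together 34.
No two caps can be exceeded simultaneously, so the pair terms are all 0.
By inclusion–exclusion the count is 55 − 34 + 0 = 21.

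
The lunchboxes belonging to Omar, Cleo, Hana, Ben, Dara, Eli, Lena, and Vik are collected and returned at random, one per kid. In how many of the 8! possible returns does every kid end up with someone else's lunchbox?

Let Aᵢ be the assignments in which kid i gets their own lunchbox. We want the size of the complement of A₁∪…∪A_8.
By inclusion–exclusion this is Σ_{j=0}^{8} (−1)^j C(8,j)·(8−j)!.
Computing: 40320 − 40320 + 20160 − 6720 + 1680 − 336 + 56 − 8 + 1 = 14833.

14833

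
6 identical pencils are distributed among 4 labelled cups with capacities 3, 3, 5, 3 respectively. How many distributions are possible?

53

Ignoring the caps, the number of non-negative solutions to x_1+…+x_4 = 6 is C(9,3) = 84.
Subtract solutions that violate a single cap (substitute x_i' = x_i − (cap_i+1)): x_1 ≥ 4 gives C(5,3) = 10; x_2 ≥ 4 gives C(5,3) = 10; x_3 ≥ 6 gives C(3,3) = 1; x_4 ≥ 4 gives C(5,3) = 10. Together 31.
No two caps can be exceeded simultaneously, so the pair terms are all 0.
By inclusion–exclusion the count is 84 − 31 + 0 = 53.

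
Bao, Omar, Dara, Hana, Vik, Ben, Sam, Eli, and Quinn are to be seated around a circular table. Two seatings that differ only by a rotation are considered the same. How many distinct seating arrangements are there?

Seat Bao anywhere (absorbing the rotational symmetry), then permute the other 8: (8)! = 40320.

40320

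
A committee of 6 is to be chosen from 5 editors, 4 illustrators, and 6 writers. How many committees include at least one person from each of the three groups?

Unrestricted: C(15,6) = 5005 ways to pick any 6 of the 15.
Selections missing a whole group: no editors → C(10,6) = 210; no illustrators → C(11,6) = 462; no writers → C(9,6) = 84.
Add back selections omitting two groups (i.e. drawn from a single group): C(5,6) + C(4,6) + C(6,6) = 1.
By inclusion–exclusion: 5005 − 756 + 1 = 4250.

4250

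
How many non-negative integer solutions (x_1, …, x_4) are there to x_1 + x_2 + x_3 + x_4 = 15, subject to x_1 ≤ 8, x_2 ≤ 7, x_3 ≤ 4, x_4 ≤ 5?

Ignoring the caps, the number of non-negative solutions to x_1+…+x_4 = 15 is C(18,3) = 816.
Subtract solutions that violate a single cap (substitute x_i' = x_i − (cap_i+1)): x_1 ≥ 9 gives C(9,3) = 84; x_2 ≥ 8 gives C(10,3) = 120; x_3 ≥ 5 gives C(13,3) = 286; x_4 ≥ 6 gives C(12,3) = 220. Together 710.
Add back pairs where two caps are both exceeded: 0 + 4 + 1 + 10 + 4 + 35 = 54.
By inclusion–exclusion the count is 816 − 710 + 54 = 160.

160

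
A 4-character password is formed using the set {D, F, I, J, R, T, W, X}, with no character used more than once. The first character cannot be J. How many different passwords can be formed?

1470

The first character has 8−1 = 7 choices (anything except J).
The remaining 3 characters are filled from the other 7 symbols without repetition: 7 × 6 × 5 = 210.
Total: 7 × 210 = 1470.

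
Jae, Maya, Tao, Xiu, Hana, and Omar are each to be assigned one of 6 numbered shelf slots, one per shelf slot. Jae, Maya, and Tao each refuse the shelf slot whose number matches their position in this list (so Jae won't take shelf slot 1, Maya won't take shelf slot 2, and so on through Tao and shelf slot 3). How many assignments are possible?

Let Aᵢ (for i ∈ {1, 2, 3}) be the placements that put person i in their forbidden shelf slot. Any j of these fix j positions, leaving (6−j)! ways to fill the rest, and there are C(3,j) ways to pick which j.
By inclusion–exclusion, the number of valid placements is Σ_{j=0}^{3} (−1)^j C(3,j)·(6−j)!.
Computing: 720 − 360 + 72 − 6 = 426.

426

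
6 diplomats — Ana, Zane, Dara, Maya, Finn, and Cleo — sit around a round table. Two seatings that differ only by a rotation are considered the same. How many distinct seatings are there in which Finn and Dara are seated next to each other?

48

Treat {Finn, Dara} as one unit (2 internal orders) and seat the resulting 5 units around the table: (4)! circular arrangements.
So 2 × (4)! = 2 × 24 = 48.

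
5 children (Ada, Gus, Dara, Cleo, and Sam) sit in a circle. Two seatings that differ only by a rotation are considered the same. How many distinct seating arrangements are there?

Around a circle, 5 distinct people have 5!/5 = (4)! = 24 rotationally distinct seatings.

24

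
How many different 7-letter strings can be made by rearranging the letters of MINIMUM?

420

MINIMUM has 7 letters with I appearing twice and M appearing 3 times.
The number of distinct arrangements is 7!/(3!·2!) = 5040/12 = 420.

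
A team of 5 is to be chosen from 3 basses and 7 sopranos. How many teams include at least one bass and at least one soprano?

Unrestricted: C(10,5) = 252 ways to pick any 5 of the 10.
Subtract selections that omit an entire group: no basses → C(7,5) = 21; no sopranos → C(3,5) = 0.
Both groups omitted at once is impossible, so 252 − 21 = 231.

231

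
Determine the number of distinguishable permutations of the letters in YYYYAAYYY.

YYYYAAYYY has 9 letters with A appearing twice and Y appearing 7 times.
So there are 9! / (7!·2!) = 36 distinguishable arrangements.

36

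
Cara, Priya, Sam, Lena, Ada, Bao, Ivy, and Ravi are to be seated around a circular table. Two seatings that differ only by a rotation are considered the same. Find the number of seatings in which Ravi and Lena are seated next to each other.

1440

Treat {Ravi, Lena} as one unit (2 internal orders) and seat the resulting 7 units around the table: (6)! circular arrangements.
So 2 × (6)! = 2 × 720 = 1440.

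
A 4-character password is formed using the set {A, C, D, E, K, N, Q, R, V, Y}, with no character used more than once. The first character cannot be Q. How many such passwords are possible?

The first character has 10−1 = 9 choices (anything except Q).
The remaining 3 characters are filled from the other 9 symbols without repetition: 9 × 8 × 7 = 504.
Total: 9 × 504 = 4536.

4536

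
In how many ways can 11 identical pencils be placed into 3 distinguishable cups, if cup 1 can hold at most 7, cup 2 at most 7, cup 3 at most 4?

30

By stars and bars, unrestricted non-negative solutions to x_1+…+x_3 = 11 number C(11+2,2) = 78.
Subtract solutions that violate a single cap (substitute x_i' = x_i − (cap_i+1)): x_1 ≥ 8 gives C(5,2) = 10; x_2 ≥ 8 gives C(5,2) = 10; x_3 ≥ 5 gives C(8,2) = 28. Together 48.
No two caps can be exceeded simultaneously, so the pair terms are all 0.
By inclusion–exclusion the count is 78 − 48 + 0 = 30.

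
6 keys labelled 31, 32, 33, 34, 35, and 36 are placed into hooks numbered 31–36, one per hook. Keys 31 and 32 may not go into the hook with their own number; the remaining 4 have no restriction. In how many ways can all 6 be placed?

Let Aᵢ (for i ∈ {31, 32}) be the placements that put key i in its forbidden hook. Any j of these fix j positions, leaving (6−j)! ways to fill the rest, and there are C(2,j) ways to pick which j.
By inclusion–exclusion, the number of valid placements is Σ_{j=0}^{2} (−1)^j C(2,j)·(6−j)!.
Computing: 720 − 240 + 24 = 504.

504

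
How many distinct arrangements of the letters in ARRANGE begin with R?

Fix R in the first position and arrange the remaining 6 letters.
Those 6 letters have A appearing twice, giving (6)!/(2!) = 360.

360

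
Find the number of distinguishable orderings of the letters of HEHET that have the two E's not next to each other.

18

There are 5!/(2!·2!) = 30 arrangements of HEHET in total.
If the two E's are adjacent, glue them into one block, leaving 4 items to arrange: (4)!/(2!) = 12 ways.
Hence 30 − 12 = 18.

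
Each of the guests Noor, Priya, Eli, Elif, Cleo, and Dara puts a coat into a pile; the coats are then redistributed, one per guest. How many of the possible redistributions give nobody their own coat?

This is the derangement count D_6: permutations of 6 items with no fixed point.
By inclusion–exclusion this is Σ_{j=0}^{6} (−1)^j C(6,j)·(6−j)!.
Computing: 720 − 720 + 360 − 120 + 30 − 6 + 1 = 265.

265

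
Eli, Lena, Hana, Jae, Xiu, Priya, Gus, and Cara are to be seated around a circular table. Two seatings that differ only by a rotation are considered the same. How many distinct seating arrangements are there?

5040

Seat Eli anywhere (absorbing the rotational symmetry), then permute the other 7: (7)! = 5040.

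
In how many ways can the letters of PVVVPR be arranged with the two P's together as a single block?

Treat the 2 copies of P as a single block. The multiset to arrange is then {PP, R, V, V, V}, 5 items in all.
That gives (5)!/(3!) = 20 arrangements.

20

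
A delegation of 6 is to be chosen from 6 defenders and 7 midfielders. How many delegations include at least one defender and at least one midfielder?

Unrestricted: C(13,6) = 1716 ways to pick any 6 of the 13.
Subtract selections that omit an entire group: no defenders → C(7,6) = 7; no midfielders → C(6,6) = 1.
Both groups omitted at once is impossible, so 1716 − 8 = 1708.

1708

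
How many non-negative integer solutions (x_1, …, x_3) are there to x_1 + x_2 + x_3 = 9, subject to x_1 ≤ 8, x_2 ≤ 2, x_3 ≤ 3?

11

By stars and bars, unrestricted non-negative solutions to x_1+…+x_3 = 9 number C(9+2,2) = 55.
Subtract solutions that violate a single cap (substitute x_i' = x_i − (cap_i+1)): x_1 ≥ 9 gives C(2,2) = 1; x_2 ≥ 3 gives C(8,2) = 28; x_3 ≥ 4 gives C(7,2) = 21. Together 50.
Add back pairs where two caps are both exceeded: 0 + 0 + 6 = 6.
By inclusion–exclusion the count is 55 − 50 + 6 = 11.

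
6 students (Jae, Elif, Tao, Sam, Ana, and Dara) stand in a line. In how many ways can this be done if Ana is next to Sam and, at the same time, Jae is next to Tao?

Treat {Ana,Sam} as one block (2 orders) and {Jae,Tao} as another (2 orders).
That leaves 4 units to arrange: 2 × 2 × 4! = 4 × 24 = 96.

96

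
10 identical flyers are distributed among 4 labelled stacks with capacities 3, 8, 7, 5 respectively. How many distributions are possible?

154

Without the upper bounds there are C(13,3) = 286 ways to split 10 among 4 stacks.
Subtract solutions that violate a single cap (substitute x_i' = x_i − (cap_i+1)): x_1 ≥ 4 gives C(9,3) = 84; x_2 ≥ 9 gives C(4,3) = 4; x_3 ≥ 8 gives C(5,3) = 10; x_4 ≥ 6 gives C(7,3) = 35. Together 133.
Add back pairs where two caps are both exceeded: 0 + 0 + 1 + 0 + 0 + 0 = 1.
By inclusion–exclusion the count is 286 − 133 + 1 = 154.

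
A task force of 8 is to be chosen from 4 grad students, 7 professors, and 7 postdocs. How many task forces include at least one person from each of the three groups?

With no constraint there are C(18,8) = 43758 possible selections.
Selections missing a whole group: no grad students → C(14,8) = 3003; no professors → C(11,8) = 165; no postdocs → C(11,8) = 165.
Add back selections omitting two groups (i.e. drawn from a single group): C(4,8) + C(7,8) + C(7,8) = 0.
By inclusion–exclusion: 43758 − 3333 + 0 = 40425.

40425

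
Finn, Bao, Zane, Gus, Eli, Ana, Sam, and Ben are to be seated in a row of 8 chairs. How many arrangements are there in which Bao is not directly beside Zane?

There are 8! = 40320 arrangements in all. If Bao and Zane are adjacent, merging them into one block gives 2·(7)! = 10080 arrangements.
Complementary counting: 40320 − 10080 = 30240.

30240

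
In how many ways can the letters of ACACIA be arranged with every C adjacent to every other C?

20

Treat the 2 copies of C as a single block. The multiset to arrange is then {CC, A, A, A, I}, 5 items in all.
That gives (5)!/(3!) = 20 arrangements.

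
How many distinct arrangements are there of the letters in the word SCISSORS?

Letter multiplicities in SCISSORS: C×1, I×1, O×1, R×1, S×4.
So there are 8! / (4!) = 1680 distinguishable arrangements.

1680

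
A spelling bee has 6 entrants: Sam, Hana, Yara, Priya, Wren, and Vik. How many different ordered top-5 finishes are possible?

This is an ordered selection of 5 from 6: P(6,5).
That gives 6 × 5 × 4 × 3 × 2 = 720.

720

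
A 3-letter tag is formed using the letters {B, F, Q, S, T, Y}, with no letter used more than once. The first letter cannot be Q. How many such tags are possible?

The first letter has 6−1 = 5 choices (anything except Q).
The remaining 2 letters are filled from the other 5 symbols without repetition: 5 × 4 = 20.
Total: 5 × 20 = 100.

100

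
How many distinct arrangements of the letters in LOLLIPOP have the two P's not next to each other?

1260

Total arrangements of LOLLIPOP: 8!/(3!·2!·2!) = 1680.
If the two P's are adjacent, glue them into one block, leaving 7 items to arrange: (7)!/(3!·2!) = 420 ways.
Subtracting, 1680 − 420 = 1260 arrangements keep the P's apart.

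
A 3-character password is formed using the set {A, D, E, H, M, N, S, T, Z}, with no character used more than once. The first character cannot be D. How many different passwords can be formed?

The first character has 9−1 = 8 choices (anything except D).
The remaining 2 characters are filled from the other 8 symbols without repetition: 8 × 7 = 56.
Total: 8 × 56 = 448.

448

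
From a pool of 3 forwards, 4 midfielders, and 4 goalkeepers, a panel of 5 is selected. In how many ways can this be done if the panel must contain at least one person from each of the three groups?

Unrestricted: C(11,5) = 462 ways to pick any 5 of the 11.
Selections missing a whole group: no forwards → C(8,5) = 56; no midfielders → C(7,5) = 21; no goalkeepers → C(7,5) = 21.
Add back selections omitting two groups (i.e. drawn from a single group): C(3,5) + C(4,5) + C(4,5) = 0.
By inclusion–exclusion: 462 − 98 + 0 = 364.

364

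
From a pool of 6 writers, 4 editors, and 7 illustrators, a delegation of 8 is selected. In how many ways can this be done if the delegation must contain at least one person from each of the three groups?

With no constraint there are C(17,8) = 24310 possible selections.
Subtract selections that omit an entire group: no writers → C(11,8) = 165; no editors → C(13,8) = 1287; no illustrators → C(10,8) = 45.
Add back selections omitting two groups (i.e. drawn from a single group): C(6,8) + C(4,8) + C(7,8) = 0.
By inclusion–exclusion: 24310 − 1497 + 0 = 22813.

22813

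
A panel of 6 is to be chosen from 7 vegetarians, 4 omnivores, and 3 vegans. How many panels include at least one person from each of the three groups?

2331

Unrestricted: C(14,6) = 3003 ways to pick any 6 of the 14.
Selections missing a whole group: no vegetarians → C(7,6) = 7; no omnivores → C(10,6) = 210; no vegans → C(11,6) = 462.
Add back selections omitting two groups (i.e. drawn from a single group): C(7,6) + C(4,6) + C(3,6) = 7.
By inclusion–exclusion: 3003 − 679 + 7 = 2331.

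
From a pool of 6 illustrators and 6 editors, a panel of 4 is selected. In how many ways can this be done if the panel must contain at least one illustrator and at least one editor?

465

Unrestricted: C(12,4) = 495 ways to pick any 4 of the 12.
Subtract selections that omit an entire group: no illustrators → C(6,4) = 15; no editors → C(6,4) = 15.
Both groups omitted at once is impossible, so 495 − 30 = 465.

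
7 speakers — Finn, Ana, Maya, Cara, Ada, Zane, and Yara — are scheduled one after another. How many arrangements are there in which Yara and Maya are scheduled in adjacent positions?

Place the 5 others and the Yara-Maya pair as 6 objects in a line; the pair has 2 internal arrangements.
That gives 2 × 6! = 2 × 720 = 1440.

1440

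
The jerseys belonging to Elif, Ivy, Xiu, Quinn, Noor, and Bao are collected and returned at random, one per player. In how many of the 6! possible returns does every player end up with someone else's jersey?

Count assignments avoiding every fixed point. For any j of the 6 players fixed to their old jersey, the other 6−j can be arranged in (6−j)! ways.
By inclusion–exclusion this is Σ_{j=0}^{6} (−1)^j C(6,j)·(6−j)!.
Computing: 720 − 720 + 360 − 120 + 30 − 6 + 1 = 265.

265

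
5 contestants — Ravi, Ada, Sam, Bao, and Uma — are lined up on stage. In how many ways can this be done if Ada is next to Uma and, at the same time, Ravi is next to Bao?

24

Treat {Ada,Uma} as one block (2 orders) and {Ravi,Bao} as another (2 orders).
That leaves 3 units to arrange: 2 × 2 × 3! = 4 × 6 = 24.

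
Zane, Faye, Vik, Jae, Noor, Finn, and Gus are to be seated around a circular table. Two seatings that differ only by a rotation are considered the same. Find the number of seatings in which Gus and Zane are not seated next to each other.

480

All circular seatings of 7 people number (6)! = 720.
Those with Gus next to Zane: fuse the pair into one unit and seat 6 units around a circle — 2·(5)! = 240.
Subtracting, 720 − 240 = 480.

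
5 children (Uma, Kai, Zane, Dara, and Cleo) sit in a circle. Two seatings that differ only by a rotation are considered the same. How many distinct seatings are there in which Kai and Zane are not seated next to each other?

12

Without the restriction there are (4)! = 24 seatings.
Those with Kai next to Zane: fuse the pair into one unit and seat 4 units around a circle — 2·(3)! = 12.
Subtracting, 24 − 12 = 12.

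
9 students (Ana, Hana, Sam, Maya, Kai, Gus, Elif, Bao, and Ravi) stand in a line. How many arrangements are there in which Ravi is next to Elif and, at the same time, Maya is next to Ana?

Treat {Ravi,Elif} as one block (2 orders) and {Maya,Ana} as another (2 orders).
That leaves 7 units to arrange: 2 × 2 × 7! = 4 × 5040 = 20160.

20160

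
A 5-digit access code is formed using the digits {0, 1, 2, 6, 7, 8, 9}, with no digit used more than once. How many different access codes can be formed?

Choose and order 5 of the 7 symbols: the first digit has 7 options, the next 6, and so on down to 3.
7 × 6 × 5 × 4 × 3 = 2520.

2520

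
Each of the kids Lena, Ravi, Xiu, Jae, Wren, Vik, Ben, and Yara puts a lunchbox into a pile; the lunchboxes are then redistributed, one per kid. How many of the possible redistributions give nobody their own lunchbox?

This is the derangement count D_8: permutations of 8 items with no fixed point.
By inclusion–exclusion this is Σ_{j=0}^{8} (−1)^j C(8,j)·(8−j)!.
Computing: 40320 − 40320 + 20160 − 6720 + 1680 − 336 + 56 − 8 + 1 = 14833.

14833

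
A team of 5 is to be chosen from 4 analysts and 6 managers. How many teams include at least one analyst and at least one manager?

246

With no constraint there are C(10,5) = 252 possible selections.
Selections missing a whole group: no analysts → C(6,5) = 6; no managers → C(4,5) = 0.
Both groups omitted at once is impossible, so 252 − 6 = 246.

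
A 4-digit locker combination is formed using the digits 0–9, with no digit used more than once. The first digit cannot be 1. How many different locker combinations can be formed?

4536

The first digit has 10−1 = 9 choices (anything except 1).
The remaining 3 digits are filled from the other 9 symbols without repetition: 9 × 8 × 7 = 504.
Total: 9 × 504 = 4536.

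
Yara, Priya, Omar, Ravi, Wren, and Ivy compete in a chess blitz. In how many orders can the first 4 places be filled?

360

There are 6 choices for 1st place, 5 for 2nd, and so on down to 3 for position 4.
That gives 6 × 5 × 4 × 3 = 360.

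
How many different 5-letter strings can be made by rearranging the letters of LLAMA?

Letter multiplicities in LLAMA: A×2, L×2, M×1.
The number of distinct arrangements is 5!/(2!·2!) = 120/4 = 30.

30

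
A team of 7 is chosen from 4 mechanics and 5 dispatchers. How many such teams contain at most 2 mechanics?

6

Split by how many mechanics are chosen (0 through 2).
Sum: C(4,0)·C(5,7) + C(4,1)·C(5,6) + C(4,2)·C(5,5) = 0 + 0 + 6 = 6.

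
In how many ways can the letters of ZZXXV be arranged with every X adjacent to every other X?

Treat the 2 copies of X as a single block. The multiset to arrange is then {XX, V, Z, Z}, 4 items in all.
That gives (4)!/(2!) = 12 arrangements.

12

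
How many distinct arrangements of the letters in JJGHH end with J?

Fix J in the last position and arrange the remaining 4 letters.
Those 4 letters have H appearing twice, giving (4)!/(2!) = 12.

12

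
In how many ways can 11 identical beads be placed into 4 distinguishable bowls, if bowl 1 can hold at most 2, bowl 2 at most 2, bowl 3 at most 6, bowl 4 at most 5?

27

Without the upper bounds there are C(14,3) = 364 ways to split 11 among 4 bowls.
Subtract solutions that violate a single cap (substitute x_i' = x_i − (cap_i+1)): x_1 ≥ 3 gives C(11,3) = 165; x_2 ≥ 3 gives C(11,3) = 165; x_3 ≥ 7 gives C(7,3) = 35; x_4 ≥ 6 gives C(8,3) = 56. Together 421.
Add back pairs where two caps are both exceeded: 56 + 4 + 10 + 4 + 10 + 0 = 84.
By inclusion–exclusion the count is 364 − 421 + 84 = 27.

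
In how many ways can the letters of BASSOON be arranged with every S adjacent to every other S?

Treat the 2 copies of S as a single block. The multiset to arrange is then {SS, A, B, N, O, O}, 6 items in all.
That gives (6)!/(2!) = 360 arrangements.

360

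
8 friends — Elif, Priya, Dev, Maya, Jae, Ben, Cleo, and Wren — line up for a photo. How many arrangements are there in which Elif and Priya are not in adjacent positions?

There are 8! = 40320 arrangements in all. If Elif and Priya are adjacent, merging them into one block gives 2·(7)! = 10080 arrangements.
Complementary counting: 40320 − 10080 = 30240.

30240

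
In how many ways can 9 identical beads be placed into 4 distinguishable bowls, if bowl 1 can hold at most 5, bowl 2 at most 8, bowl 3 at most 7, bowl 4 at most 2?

Ignoring the caps, the number of non-negative solutions to x_1+…+x_4 = 9 is C(12,3) = 220.
Subtract solutions that violate a single cap (substitute x_i' = x_i − (cap_i+1)): x_1 ≥ 6 gives C(6,3) = 20; x_2 ≥ 9 gives C(3,3) = 1; x_3 ≥ 8 gives C(4,3) = 4; x_4 ≥ 3 gives C(9,3) = 84. Together 109.
Add back pairs where two caps are both exceeded: 0 + 0 + 1 + 0 + 0 + 0 = 1.
By inclusion–exclusion the count is 220 − 109 + 1 = 112.

112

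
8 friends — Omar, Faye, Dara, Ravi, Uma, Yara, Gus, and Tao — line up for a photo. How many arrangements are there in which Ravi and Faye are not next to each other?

30240

Of the 8! = 40320 arrangements, those with Ravi and Faye adjacent number 2 × 7! = 10080 (treat the pair as a block with 2 internal orders).
So 40320 − 10080 = 30240 arrangements keep them apart.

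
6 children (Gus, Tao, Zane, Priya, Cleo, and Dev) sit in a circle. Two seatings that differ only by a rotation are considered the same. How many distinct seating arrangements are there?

120

Fix one person's seat to break rotational symmetry; the remaining 5 people can be arranged in (5)! = 120 ways.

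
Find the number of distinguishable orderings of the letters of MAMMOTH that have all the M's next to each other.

120

Treat the 3 copies of M as a single block. The multiset to arrange is then {MMM, A, H, O, T}, 5 items in all.
All 5 items are distinct, so there are (5)! = 120 arrangements.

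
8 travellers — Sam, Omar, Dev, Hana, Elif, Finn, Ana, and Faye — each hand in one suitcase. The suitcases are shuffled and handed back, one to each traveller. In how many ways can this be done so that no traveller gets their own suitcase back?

14833

Count assignments avoiding every fixed point. For any j of the 8 travellers fixed to their own suitcase, the other 8−j can be arranged in (8−j)! ways.
By inclusion–exclusion this is Σ_{j=0}^{8} (−1)^j C(8,j)·(8−j)!.
Computing: 40320 − 40320 + 20160 − 6720 + 1680 − 336 + 56 − 8 + 1 = 14833.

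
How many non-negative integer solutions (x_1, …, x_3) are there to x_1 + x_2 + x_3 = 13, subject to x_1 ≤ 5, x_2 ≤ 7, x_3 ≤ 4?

By stars and bars, unrestricted non-negative solutions to x_1+…+x_3 = 13 number C(13+2,2) = 105.
Subtract solutions that violate a single cap (substitute x_i' = x_i − (cap_i+1)): x_1 ≥ 6 gives C(9,2) = 36; x_2 ≥ 8 gives C(7,2) = 21; x_3 ≥ 5 gives C(10,2) = 45. Together 102.
Add back pairs where two caps are both exceeded: 0 + 6 + 1 = 7.
By inclusion–exclusion the count is 105 − 102 + 7 = 10.

10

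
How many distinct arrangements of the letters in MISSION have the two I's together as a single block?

360

Treat the 2 copies of I as a single block. The multiset to arrange is then {II, M, N, O, S, S}, 6 items in all.
That gives (6)!/(2!) = 360 arrangements.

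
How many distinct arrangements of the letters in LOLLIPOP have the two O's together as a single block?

Treat the 2 copies of O as a single block. The multiset to arrange is then {OO, I, L, L, L, P, P}, 7 items in all.
That gives (7)!/(3!·2!) = 420 arrangements.

420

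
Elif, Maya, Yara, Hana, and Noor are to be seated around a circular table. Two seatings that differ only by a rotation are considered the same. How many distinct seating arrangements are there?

24

Fix one person's seat to break rotational symmetry; the remaining 4 people can be arranged in (4)! = 24 ways.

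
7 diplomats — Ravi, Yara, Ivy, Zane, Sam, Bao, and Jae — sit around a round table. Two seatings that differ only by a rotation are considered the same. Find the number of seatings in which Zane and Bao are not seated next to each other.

All circular seatings of 7 people number (6)! = 720.
Seatings with Zane beside Bao: treat them as a block with 2 internal orders, giving 2 × (5)! = 240.
Subtracting, 720 − 240 = 480.

480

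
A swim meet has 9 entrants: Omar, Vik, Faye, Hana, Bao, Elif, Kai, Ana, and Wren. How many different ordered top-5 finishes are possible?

15120

This is an ordered selection of 5 from 9: P(9,5).
That gives 9 × 8 × 7 × 6 × 5 = 15120.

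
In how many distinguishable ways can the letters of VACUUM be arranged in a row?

The 6 letters of VACUUM have repeats: U appearing twice.
So there are 6! / (2!) = 360 distinguishable arrangements.

360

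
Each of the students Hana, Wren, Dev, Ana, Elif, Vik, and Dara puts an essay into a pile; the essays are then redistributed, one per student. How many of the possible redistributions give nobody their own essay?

This is the derangement count D_7: permutations of 7 items with no fixed point.
By inclusion–exclusion this is Σ_{j=0}^{7} (−1)^j C(7,j)·(7−j)!.
Computing: 5040 − 5040 + 2520 − 840 + 210 − 42 + 7 − 1 = 1854.

1854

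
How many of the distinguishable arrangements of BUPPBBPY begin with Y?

With the first slot taken by Y, it remains to arrange the other 7 letters (BUPPBBP).
Those 7 letters have B appearing 3 times and P appearing 3 times, giving (7)!/(3!·3!) = 140.

140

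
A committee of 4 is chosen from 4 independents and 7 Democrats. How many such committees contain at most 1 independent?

175

Split by how many independents are chosen (0 through 1).
Sum: C(4,0)·C(7,4) + C(4,1)·C(7,3) = 35 + 140 = 175.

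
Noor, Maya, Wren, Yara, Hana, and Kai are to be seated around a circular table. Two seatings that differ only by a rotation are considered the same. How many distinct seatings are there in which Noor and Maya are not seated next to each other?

72

Without the restriction there are (5)! = 120 seatings.
Seatings with Noor beside Maya: treat them as a block with 2 internal orders, giving 2 × (4)! = 48.
Subtracting, 120 − 48 = 72.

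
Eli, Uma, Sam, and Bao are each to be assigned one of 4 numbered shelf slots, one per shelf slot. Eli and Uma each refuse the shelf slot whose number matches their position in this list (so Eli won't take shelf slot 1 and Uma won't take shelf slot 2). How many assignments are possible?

Let Aᵢ (for i ∈ {1, 2}) be the placements that put person i in their forbidden shelf slot. Any j of these fix j positions, leaving (4−j)! ways to fill the rest, and there are C(2,j) ways to pick which j.
By inclusion–exclusion, the number of valid placements is Σ_{j=0}^{2} (−1)^j C(2,j)·(4−j)!.
Computing: 24 − 12 + 2 = 14.

14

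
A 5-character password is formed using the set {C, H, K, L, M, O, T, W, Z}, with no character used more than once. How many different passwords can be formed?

This is a permutation of 5 out of 9: P(9,5) = 9!/4!.
9 × 8 × 7 × 6 × 5 = 15120.

15120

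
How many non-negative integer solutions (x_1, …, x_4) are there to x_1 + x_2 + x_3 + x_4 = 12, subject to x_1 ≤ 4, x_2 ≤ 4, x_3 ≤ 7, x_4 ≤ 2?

Without the upper bounds there are C(15,3) = 455 ways to split 12 among 4 variables.
Subtract solutions that violate a single cap (substitute x_i' = x_i − (cap_i+1)): x_1 ≥ 5 gives C(10,3) = 120; x_2 ≥ 5 gives C(10,3) = 120; x_3 ≥ 8 gives C(7,3) = 35; x_4 ≥ 3 gives C(12,3) = 220. Together 495.
Add back pairs where two caps are both exceeded: 10 + 0 + 35 + 0 + 35 + 4 = 84.
By inclusion–exclusion the count is 455 − 495 + 84 = 44.

44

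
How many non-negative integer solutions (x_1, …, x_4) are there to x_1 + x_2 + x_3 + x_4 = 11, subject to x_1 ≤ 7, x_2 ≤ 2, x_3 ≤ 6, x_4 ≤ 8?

By stars and bars, unrestricted non-negative solutions to x_1+…+x_4 = 11 number C(11+3,3) = 364.
Subtract solutions that violate a single cap (substitute x_i' = x_i − (cap_i+1)): x_1 ≥ 8 gives C(6,3) = 20; x_2 ≥ 3 gives C(11,3) = 165; x_3 ≥ 7 gives C(7,3) = 35; x_4 ≥ 9 gives C(5,3) = 10. Together 230.
Add back pairs where two caps are both exceeded: 1 + 0 + 0 + 4 + 0 + 0 = 5.
By inclusion–exclusion the count is 364 − 230 + 5 = 139.

139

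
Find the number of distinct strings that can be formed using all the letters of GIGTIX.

180

The 6 letters of GIGTIX have repeats: G appearing twice and I appearing twice.
So there are 6! / (2!·2!) = 180 distinguishable arrangements.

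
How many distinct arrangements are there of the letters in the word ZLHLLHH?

140

Letter multiplicities in ZLHLLHH: H×3, L×3, Z×1.
Dividing 7! = 5040 by 3!·3! = 36 for the repeated letters gives 140.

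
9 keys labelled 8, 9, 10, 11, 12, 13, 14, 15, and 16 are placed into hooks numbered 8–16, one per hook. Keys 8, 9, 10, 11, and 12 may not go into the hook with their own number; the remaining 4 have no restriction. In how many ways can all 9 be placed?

205056

Let Aᵢ (for 8 ≤ i ≤ 12) be the placements that put key i in its forbidden hook. Any j of these fix j positions, leaving (9−j)! ways to fill the rest, and there are C(5,j) ways to pick which j.
By inclusion–exclusion, the number of valid placements is Σ_{j=0}^{5} (−1)^j C(5,j)·(9−j)!.
Computing: 362880 − 201600 + 50400 − 7200 + 600 − 24 = 205056.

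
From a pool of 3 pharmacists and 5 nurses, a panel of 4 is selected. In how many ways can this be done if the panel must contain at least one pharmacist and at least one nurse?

Unrestricted: C(8,4) = 70 ways to pick any 4 of the 8.
Subtract selections that omit an entire group: no pharmacists → C(5,4) = 5; no nurses → C(3,4) = 0.
Both groups omitted at once is impossible, so 70 − 5 = 65.

65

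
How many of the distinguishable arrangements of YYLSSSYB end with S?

420

Fix S in the last position and arrange the remaining 7 letters.
Those 7 letters have S appearing twice and Y appearing 3 times, giving (7)!/(3!·2!) = 420.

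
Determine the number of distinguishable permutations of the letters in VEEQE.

VEEQE has 5 letters with E appearing 3 times.
Dividing 5! = 120 by 3! = 6 for the repeated letters gives 20.

20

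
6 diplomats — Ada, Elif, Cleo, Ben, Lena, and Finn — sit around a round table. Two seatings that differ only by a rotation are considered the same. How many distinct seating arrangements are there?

Seat Ada anywhere (absorbing the rotational symmetry), then permute the other 5: (5)! = 120.

120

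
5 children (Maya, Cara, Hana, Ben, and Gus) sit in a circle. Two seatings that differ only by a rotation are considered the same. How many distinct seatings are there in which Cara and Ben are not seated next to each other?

Without the restriction there are (4)! = 24 seatings.
Those with Cara next to Ben: fuse the pair into one unit and seat 4 units around a circle — 2·(3)! = 12.
Subtracting, 24 − 12 = 12.

12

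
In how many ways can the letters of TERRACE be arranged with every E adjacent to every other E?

Treat the 2 copies of E as a single block. The multiset to arrange is then {EE, A, C, R, R, T}, 6 items in all.
That gives (6)!/(2!) = 360 arrangements.

360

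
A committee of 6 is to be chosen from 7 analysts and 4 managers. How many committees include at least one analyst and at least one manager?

With no constraint there are C(11,6) = 462 possible selections.
Selections missing a whole group: no analysts → C(4,6) = 0; no managers → C(7,6) = 7.
Both groups omitted at once is impossible, so 462 − 7 = 455.

455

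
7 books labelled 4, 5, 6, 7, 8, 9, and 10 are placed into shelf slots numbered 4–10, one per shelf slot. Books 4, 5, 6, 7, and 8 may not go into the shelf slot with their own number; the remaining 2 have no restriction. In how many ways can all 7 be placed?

Let Aᵢ (for 4 ≤ i ≤ 8) be the placements that put book i in its forbidden shelf slot. Any j of these fix j positions, leaving (7−j)! ways to fill the rest, and there are C(5,j) ways to pick which j.
By inclusion–exclusion, the number of valid placements is Σ_{j=0}^{5} (−1)^j C(5,j)·(7−j)!.
Computing: 5040 − 3600 + 1200 − 240 + 30 − 2 = 2428.

2428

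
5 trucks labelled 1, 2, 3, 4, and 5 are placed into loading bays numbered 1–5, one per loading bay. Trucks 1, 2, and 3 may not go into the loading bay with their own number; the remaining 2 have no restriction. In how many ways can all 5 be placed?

64

Let Aᵢ (for i ∈ {1, 2, 3}) be the placements that put truck i in its forbidden loading bay. Any j of these fix j positions, leaving (5−j)! ways to fill the rest, and there are C(3,j) ways to pick which j.
By inclusion–exclusion, the number of valid placements is Σ_{j=0}^{3} (−1)^j C(3,j)·(5−j)!.
Computing: 120 − 72 + 18 − 2 = 64.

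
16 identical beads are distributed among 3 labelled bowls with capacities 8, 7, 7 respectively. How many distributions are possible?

Without the upper bounds there are C(18,2) = 153 ways to split 16 among 3 bowls.
Subtract solutions that violate a single cap (substitute x_i' = x_i − (cap_i+1)): x_1 ≥ 9 gives C(9,2) = 36; x_2 ≥ 8 gives C(10,2) = 45; x_3 ≥ 8 gives C(10,2) = 45. Together 126.
Add back pairs where two caps are both exceeded: 0 + 0 + 1 = 1.
By inclusion–exclusion the count is 153 − 126 + 1 = 28.

28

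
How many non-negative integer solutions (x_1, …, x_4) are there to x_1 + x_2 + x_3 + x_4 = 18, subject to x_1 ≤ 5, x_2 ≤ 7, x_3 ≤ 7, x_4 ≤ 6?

Without the upper bounds there are C(21,3) = 1330 ways to split 18 among 4 variables.
Subtract solutions that violate a single cap (substitute x_i' = x_i − (cap_i+1)): x_1 ≥ 6 gives C(15,3) = 455; x_2 ≥ 8 gives C(13,3) = 286; x_3 ≥ 8 gives C(13,3) = 286; x_4 ≥ 7 gives C(14,3) = 364. Together 1391.
Add back pairs where two caps are both exceeded: 35 + 35 + 56 + 10 + 20 + 20 = 176.
By inclusion–exclusion the count is 1330 − 1391 + 176 = 115.

115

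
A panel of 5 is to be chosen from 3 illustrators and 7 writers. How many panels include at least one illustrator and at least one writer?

With no constraint there are C(10,5) = 252 possible selections.
Subtract selections that omit an entire group: no illustrators → C(7,5) = 21; no writers → C(3,5) = 0.
Both groups omitted at once is impossible, so 252 − 21 = 231.

231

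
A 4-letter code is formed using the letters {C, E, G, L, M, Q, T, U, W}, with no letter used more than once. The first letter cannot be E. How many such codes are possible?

2688

The first letter has 9−1 = 8 choices (anything except E).
The remaining 3 letters are filled from the other 8 symbols without repetition: 8 × 7 × 6 = 336.
Total: 8 × 336 = 2688.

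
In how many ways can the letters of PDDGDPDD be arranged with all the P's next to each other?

42

Treat the 2 copies of P as a single block. The multiset to arrange is then {PP, D, D, D, D, D, G}, 7 items in all.
That gives (7)!/(5!) = 42 arrangements.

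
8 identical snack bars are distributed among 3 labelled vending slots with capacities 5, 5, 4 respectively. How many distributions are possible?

Without the upper bounds there are C(10,2) = 45 ways to split 8 among 3 vending slots.
Subtract solutions that violate a single cap (substitute x_i' = x_i − (cap_i+1)): x_1 ≥ 6 gives C(4,2) = 6; x_2 ≥ 6 gives C(4,2) = 6; x_3 ≥ 5 gives C(5,2) = 10. Together 22.
No two caps can be exceeded simultaneously, so the pair terms are all 0.
By inclusion–exclusion the count is 45 − 22 + 0 = 23.

23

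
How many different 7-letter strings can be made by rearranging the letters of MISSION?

Letter multiplicities in MISSION: I×2, M×1, N×1, O×1, S×2.
The number of distinct arrangements is 7!/(2!·2!) = 5040/4 = 1260.

1260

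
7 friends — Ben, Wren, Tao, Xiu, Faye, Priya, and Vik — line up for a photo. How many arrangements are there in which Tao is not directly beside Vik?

Of the 7! = 5040 arrangements, those with Tao and Vik adjacent number 2 × 6! = 1440 (treat the pair as a block with 2 internal orders).
So 5040 − 1440 = 3600 arrangements keep them apart.

3600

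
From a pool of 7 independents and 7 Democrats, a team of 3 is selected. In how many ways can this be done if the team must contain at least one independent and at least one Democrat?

With no constraint there are C(14,3) = 364 possible selections.
Subtract selections that omit an entire group: no independents → C(7,3) = 35; no Democrats → C(7,3) = 35.
Both groups omitted at once is impossible, so 364 − 70 = 294.

294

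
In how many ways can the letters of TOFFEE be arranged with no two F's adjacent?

There are 6!/(2!·2!) = 180 arrangements of TOFFEE in total.
Arrangements with the F's together: treat FF as one letter, giving (5)!/(2!) = 60.
Subtracting, 180 − 60 = 120 arrangements keep the F's apart.

120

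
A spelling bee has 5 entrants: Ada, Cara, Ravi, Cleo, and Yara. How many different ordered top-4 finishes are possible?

There are 5 choices for 1st place, 4 for 2nd, and so on down to 2 for position 4.
That gives 5 × 4 × 3 × 2 = 120.

120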